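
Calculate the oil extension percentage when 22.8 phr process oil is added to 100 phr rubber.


Oil % = oil / (100 + oil) * 100
= 22.8 / (100 + 22.8) * 100
= 22.8 / 122.8 * 100
= 18.57%

18.57%


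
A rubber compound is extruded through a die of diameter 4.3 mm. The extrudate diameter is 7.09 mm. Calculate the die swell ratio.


Die swell ratio = D_extrudate / D_die
= 7.09 / 4.3
= 1.649

Die swell = 1.649


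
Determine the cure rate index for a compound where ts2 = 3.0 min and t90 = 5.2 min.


CRI = 100 / (t90 - ts2)
= 100 / (5.2 - 3.0)
= 100 / 2.2
= 45.45 min^-1

45.45 min^-1


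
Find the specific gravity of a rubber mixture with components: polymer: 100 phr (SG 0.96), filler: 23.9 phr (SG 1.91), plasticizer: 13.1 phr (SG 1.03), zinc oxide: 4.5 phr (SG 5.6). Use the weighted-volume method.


Sum of weights = 141.5
Volume contributions:
  polymer: 100/0.96 = 104.1667
  filler: 23.9/1.91 = 12.5131
  plasticizer: 13.1/1.03 = 12.7184
  zinc oxide: 4.5/5.6 = 0.8036
Sum of volumes = 130.2018
SG = 141.5 / 130.2018 = 1.087

SG = 1.087


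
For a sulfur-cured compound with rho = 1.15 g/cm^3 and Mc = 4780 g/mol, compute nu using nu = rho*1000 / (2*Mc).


nu = rho * 1000 / (2 * Mc)
nu = 1.15 * 1000 / (2 * 4780)
nu = 1150.0 / 9560
nu = 0.1203 mol/L

0.1203 mol/L


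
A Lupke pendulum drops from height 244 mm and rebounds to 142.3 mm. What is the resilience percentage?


Resilience = h_rebound / h_drop * 100
= 142.3 / 244 * 100
= 58.3%

58.3%


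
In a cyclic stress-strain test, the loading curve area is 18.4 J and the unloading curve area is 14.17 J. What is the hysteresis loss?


Hysteresis loss = loading - unloading
= 18.4 - 14.17
= 4.23 J

4.23 J


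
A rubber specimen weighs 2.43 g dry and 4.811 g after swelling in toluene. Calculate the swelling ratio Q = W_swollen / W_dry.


Q = W_swollen / W_dry
Q = 4.811 / 2.43
Q = 1.98

Q = 1.98


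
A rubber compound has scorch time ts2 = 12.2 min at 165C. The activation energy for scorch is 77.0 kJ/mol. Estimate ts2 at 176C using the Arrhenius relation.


Convert temperatures: T1 = 165 + 273.15 = 438.15 K, T2 = 176 + 273.15 = 449.15 K
ts2_new = 12.2 * exp(77000 / 8.314 * (1/449.15 - 1/438.15))
1/T2 - 1/T1 = -5.5896e-05
ts2_new = 7.27 min

7.27 min


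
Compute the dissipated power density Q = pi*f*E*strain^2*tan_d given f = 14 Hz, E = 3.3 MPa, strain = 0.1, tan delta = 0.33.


Q = pi * f * E * strain^2 * tan_d
= pi * 14 * 3.3 * 0.1^2 * 0.33
= pi * 14 * 3.3 * 0.0100 * 0.33
= 0.4790

Q = 0.4790


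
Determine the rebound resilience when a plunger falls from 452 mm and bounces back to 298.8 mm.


Resilience = h_rebound / h_drop * 100
= 298.8 / 452 * 100
= 66.1%

66.1%


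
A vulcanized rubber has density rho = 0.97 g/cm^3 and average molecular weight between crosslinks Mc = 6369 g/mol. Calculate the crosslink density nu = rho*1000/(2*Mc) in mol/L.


nu = rho * 1000 / (2 * Mc)
nu = 0.97 * 1000 / (2 * 6369)
nu = 970.0 / 12738
nu = 0.0762 mol/L

0.0762 mol/L


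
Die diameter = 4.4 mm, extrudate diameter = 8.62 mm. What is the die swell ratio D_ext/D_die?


Die swell ratio = D_extrudate / D_die
= 8.62 / 4.4
= 1.959

Die swell = 1.959


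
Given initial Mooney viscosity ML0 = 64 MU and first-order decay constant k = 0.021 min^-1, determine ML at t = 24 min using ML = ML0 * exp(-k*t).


ML = ML0 * exp(-k * t)
ML = 64 * exp(-0.021 * 24)
ML = 64 * 0.6041
ML = 38.66 MU

38.66 MU


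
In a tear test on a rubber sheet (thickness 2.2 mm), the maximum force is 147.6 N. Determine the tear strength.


Tear strength = force / thickness
= 147.6 / 2.2
= 67.09 N/mm

67.09 N/mm


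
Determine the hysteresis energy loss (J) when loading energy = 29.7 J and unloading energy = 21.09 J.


Hysteresis loss = loading - unloading
= 29.7 - 21.09
= 8.61 J

8.61 J


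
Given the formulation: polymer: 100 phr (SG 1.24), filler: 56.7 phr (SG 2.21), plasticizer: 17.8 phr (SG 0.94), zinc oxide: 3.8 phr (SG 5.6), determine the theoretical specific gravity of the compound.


Sum of weights = 178.3
Volume contributions:
  polymer: 100/1.24 = 80.6452
  filler: 56.7/2.21 = 25.6561
  plasticizer: 17.8/0.94 = 18.9362
  zinc oxide: 3.8/5.6 = 0.6786
Sum of volumes = 125.9160
SG = 178.3 / 125.9160 = 1.416

SG = 1.416


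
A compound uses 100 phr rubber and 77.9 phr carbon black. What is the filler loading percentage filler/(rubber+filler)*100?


Filler % = filler / (rubber + filler) * 100
= 77.9 / (100 + 77.9) * 100
= 77.9 / 177.9 * 100
= 43.79%

43.79%


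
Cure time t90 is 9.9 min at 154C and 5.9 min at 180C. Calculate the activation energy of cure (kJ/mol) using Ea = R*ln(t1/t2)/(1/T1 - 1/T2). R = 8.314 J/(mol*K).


T1 = 427.15 K, T2 = 453.15 K
1/T1 - 1/T2 = 1.3432e-04
ln(t1/t2) = ln(9.9/5.9) = 0.5176
Ea = 8.314 * 0.5176 / 1.3432e-04 = 32036.0212 J/mol
Ea = 32.04 kJ/mol

32.04 kJ/mol


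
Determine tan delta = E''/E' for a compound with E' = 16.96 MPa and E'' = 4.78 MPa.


tan delta = E'' / E'
= 4.78 / 16.96
= 0.2818

tan delta = 0.2818


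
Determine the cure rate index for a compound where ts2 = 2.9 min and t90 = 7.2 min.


CRI = 100 / (t90 - ts2)
= 100 / (7.2 - 2.9)
= 100 / 4.3
= 23.26 min^-1

23.26 min^-1


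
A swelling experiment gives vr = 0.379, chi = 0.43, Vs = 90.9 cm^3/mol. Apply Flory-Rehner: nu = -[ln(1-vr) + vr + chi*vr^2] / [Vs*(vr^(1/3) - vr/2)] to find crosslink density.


ln(1 - vr) = ln(1 - 0.379) = -0.4764
Numerator = -((-0.4764) + 0.379 + 0.43 * 0.379^2) = 0.0357
Denominator = 90.9 * (0.379^(1/3) - 0.379/2) = 48.5569
nu = 0.0357 / 48.5569 = 7.3437e-04 mol/cm^3

7.3437e-04 mol/cm^3


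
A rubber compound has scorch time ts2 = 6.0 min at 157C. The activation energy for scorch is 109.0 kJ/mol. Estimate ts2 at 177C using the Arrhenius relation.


Convert temperatures: T1 = 157 + 273.15 = 430.15 K, T2 = 177 + 273.15 = 450.15 K
ts2_new = 6.0 * exp(109000 / 8.314 * (1/450.15 - 1/430.15))
1/T2 - 1/T1 = -1.0329e-04
ts2_new = 1.55 min

1.55 min


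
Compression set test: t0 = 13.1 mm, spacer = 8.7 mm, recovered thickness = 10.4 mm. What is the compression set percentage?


CS = (t0 - recovered) / (t0 - ts) * 100
= (13.1 - 10.4) / (13.1 - 8.7) * 100
= 2.7 / 4.4 * 100
= 61.4%

61.4%


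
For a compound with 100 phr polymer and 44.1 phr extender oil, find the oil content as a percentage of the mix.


Oil % = oil / (100 + oil) * 100
= 44.1 / (100 + 44.1) * 100
= 44.1 / 144.1 * 100
= 30.6%

30.6%


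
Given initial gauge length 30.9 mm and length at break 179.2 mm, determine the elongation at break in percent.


Elongation = (Lf - L0) / L0 * 100
= (179.2 - 30.9) / 30.9 * 100
= 148.3 / 30.9 * 100
= 479.9%

479.9%


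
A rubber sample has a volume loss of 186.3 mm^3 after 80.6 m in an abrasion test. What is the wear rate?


Rate = volume_loss / distance
= 186.3 / 80.6
= 2.311 mm^3/m

2.311 mm^3/m


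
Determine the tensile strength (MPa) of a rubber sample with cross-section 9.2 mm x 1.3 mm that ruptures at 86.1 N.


Area = width * thickness = 9.2 * 1.3 = 11.96 mm^2
TS = force / area = 86.1 / 11.96 = 7.2 MPa

7.2 MPa


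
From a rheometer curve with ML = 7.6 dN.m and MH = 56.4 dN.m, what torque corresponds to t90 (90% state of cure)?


M90 = ML + 0.9 * (MH - ML)
M90 = 7.6 + 0.9 * (56.4 - 7.6)
M90 = 7.6 + 0.9 * 48.8
M90 = 51.52 dN.m

51.52 dN.m


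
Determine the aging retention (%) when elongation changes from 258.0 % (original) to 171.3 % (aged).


Retention = aged / original * 100
= 171.3 / 258.0 * 100
= 66.4%

66.4%


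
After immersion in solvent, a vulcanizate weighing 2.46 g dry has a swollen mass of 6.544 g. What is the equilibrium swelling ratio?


Q = W_swollen / W_dry
Q = 6.544 / 2.46
Q = 2.66

Q = 2.66


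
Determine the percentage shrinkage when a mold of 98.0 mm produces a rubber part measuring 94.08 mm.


Shrinkage = (mold - part) / mold * 100
= (98.0 - 94.08) / 98.0 * 100
= 3.92 / 98.0 * 100
= 4.0%

4.0%


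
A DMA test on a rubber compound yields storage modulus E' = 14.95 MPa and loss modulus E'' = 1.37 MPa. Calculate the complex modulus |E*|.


|E*| = sqrt(E'^2 + E''^2)
= sqrt(14.95^2 + 1.37^2)
= sqrt(223.5025 + 1.8769)
= 15.013 MPa

15.013 MPa


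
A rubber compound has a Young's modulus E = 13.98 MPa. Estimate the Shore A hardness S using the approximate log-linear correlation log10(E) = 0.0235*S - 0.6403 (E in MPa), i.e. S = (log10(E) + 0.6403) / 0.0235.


log10(E) = 0.0235*S - 0.6403  =>  S = (log10(E) + 0.6403) / 0.0235
log10(13.98) = 1.145507
S = (1.145507 + 0.6403) / 0.0235 = 1.785807 / 0.0235
S = 76.0

Shore A = 76.0


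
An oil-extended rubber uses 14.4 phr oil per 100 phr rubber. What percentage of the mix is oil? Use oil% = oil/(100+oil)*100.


Oil % = oil / (100 + oil) * 100
= 14.4 / (100 + 14.4) * 100
= 14.4 / 114.4 * 100
= 12.59%

12.59%


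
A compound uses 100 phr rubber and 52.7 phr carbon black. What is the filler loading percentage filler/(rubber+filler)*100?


Filler % = filler / (rubber + filler) * 100
= 52.7 / (100 + 52.7) * 100
= 52.7 / 152.7 * 100
= 34.51%

34.51%


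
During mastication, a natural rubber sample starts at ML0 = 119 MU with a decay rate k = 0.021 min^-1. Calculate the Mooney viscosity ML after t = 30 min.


ML = ML0 * exp(-k * t)
ML = 119 * exp(-0.021 * 30)
ML = 119 * 0.5326
ML = 63.38 MU

63.38 MU


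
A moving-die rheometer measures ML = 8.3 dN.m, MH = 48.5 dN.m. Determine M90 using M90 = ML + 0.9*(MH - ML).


M90 = ML + 0.9 * (MH - ML)
M90 = 8.3 + 0.9 * (48.5 - 8.3)
M90 = 8.3 + 0.9 * 40.2
M90 = 44.48 dN.m

44.48 dN.m


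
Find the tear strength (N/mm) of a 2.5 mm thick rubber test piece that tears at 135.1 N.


Tear strength = force / thickness
= 135.1 / 2.5
= 54.04 N/mm

54.04 N/mm


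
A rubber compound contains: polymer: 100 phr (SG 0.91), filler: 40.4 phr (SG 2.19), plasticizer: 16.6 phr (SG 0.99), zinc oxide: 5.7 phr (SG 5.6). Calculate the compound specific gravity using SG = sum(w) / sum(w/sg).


Sum of weights = 162.7
Volume contributions:
  polymer: 100/0.91 = 109.8901
  filler: 40.4/2.19 = 18.4475
  plasticizer: 16.6/0.99 = 16.7677
  zinc oxide: 5.7/5.6 = 1.0179
Sum of volumes = 146.1231
SG = 162.7 / 146.1231 = 1.113

SG = 1.113


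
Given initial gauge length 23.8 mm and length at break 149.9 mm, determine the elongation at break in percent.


Elongation = (Lf - L0) / L0 * 100
= (149.9 - 23.8) / 23.8 * 100
= 126.1 / 23.8 * 100
= 529.8%

529.8%


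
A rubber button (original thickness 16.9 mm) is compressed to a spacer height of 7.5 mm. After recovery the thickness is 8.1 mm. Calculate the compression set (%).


CS = (t0 - recovered) / (t0 - ts) * 100
= (16.9 - 8.1) / (16.9 - 7.5) * 100
= 8.8 / 9.4 * 100
= 93.6%

93.6%


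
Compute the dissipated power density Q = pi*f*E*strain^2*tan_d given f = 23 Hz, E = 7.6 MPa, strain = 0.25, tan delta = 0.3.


Q = pi * f * E * strain^2 * tan_d
= pi * 23 * 7.6 * 0.25^2 * 0.3
= pi * 23 * 7.6 * 0.0625 * 0.3
= 10.2966

Q = 10.2966


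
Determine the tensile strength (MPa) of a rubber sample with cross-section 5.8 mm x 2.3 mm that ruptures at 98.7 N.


Area = width * thickness = 5.8 * 2.3 = 13.34 mm^2
TS = force / area = 98.7 / 13.34 = 7.4 MPa

7.4 MPa


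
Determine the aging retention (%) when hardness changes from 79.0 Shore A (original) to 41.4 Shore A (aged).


Retention = aged / original * 100
= 41.4 / 79.0 * 100
= 52.4%

52.4%


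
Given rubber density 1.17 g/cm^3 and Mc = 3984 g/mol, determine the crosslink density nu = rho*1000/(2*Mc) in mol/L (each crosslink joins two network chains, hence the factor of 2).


nu = rho * 1000 / (2 * Mc)
nu = 1.17 * 1000 / (2 * 3984)
nu = 1170.0 / 7968
nu = 0.1468 mol/L

0.1468 mol/L


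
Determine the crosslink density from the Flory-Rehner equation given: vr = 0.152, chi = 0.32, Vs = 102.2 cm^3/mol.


ln(1 - vr) = ln(1 - 0.152) = -0.1649
Numerator = -((-0.1649) + 0.152 + 0.32 * 0.152^2) = 0.0055
Denominator = 102.2 * (0.152^(1/3) - 0.152/2) = 46.7749
nu = 0.0055 / 46.7749 = 1.1719e-04 mol/cm^3

1.1719e-04 mol/cm^3


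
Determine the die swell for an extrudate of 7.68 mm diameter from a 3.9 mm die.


Die swell ratio = D_extrudate / D_die
= 7.68 / 3.9
= 1.969

Die swell = 1.969


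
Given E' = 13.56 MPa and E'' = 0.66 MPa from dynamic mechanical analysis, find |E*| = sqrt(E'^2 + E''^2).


|E*| = sqrt(E'^2 + E''^2)
= sqrt(13.56^2 + 0.66^2)
= sqrt(183.8736 + 0.4356)
= 13.576 MPa

13.576 MPa


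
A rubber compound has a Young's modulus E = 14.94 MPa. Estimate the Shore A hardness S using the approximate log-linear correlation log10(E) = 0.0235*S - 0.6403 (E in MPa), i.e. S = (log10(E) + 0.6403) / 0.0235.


log10(E) = 0.0235*S - 0.6403  =>  S = (log10(E) + 0.6403) / 0.0235
log10(14.94) = 1.174351
S = (1.174351 + 0.6403) / 0.0235 = 1.814651 / 0.0235
S = 77.2

Shore A = 77.2


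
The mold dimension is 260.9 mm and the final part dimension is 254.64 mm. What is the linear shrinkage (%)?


Shrinkage = (mold - part) / mold * 100
= (260.9 - 254.64) / 260.9 * 100
= 6.26 / 260.9 * 100
= 2.4%

2.4%


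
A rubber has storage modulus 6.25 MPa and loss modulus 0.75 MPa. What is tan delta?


tan delta = E'' / E'
= 0.75 / 6.25
= 0.12

tan delta = 0.12


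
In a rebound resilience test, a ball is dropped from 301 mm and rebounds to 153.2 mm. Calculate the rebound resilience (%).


Resilience = h_rebound / h_drop * 100
= 153.2 / 301 * 100
= 50.9%

50.9%


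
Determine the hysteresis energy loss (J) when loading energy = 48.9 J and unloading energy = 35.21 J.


Hysteresis loss = loading - unloading
= 48.9 - 35.21
= 13.69 J

13.69 J


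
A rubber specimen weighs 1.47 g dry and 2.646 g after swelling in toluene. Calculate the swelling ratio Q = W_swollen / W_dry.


Q = W_swollen / W_dry
Q = 2.646 / 1.47
Q = 1.8

Q = 1.8


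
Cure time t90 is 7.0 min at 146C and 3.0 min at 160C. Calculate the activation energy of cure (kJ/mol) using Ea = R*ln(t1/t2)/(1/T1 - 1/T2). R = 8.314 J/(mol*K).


T1 = 419.15 K, T2 = 433.15 K
1/T1 - 1/T2 = 7.7112e-05
ln(t1/t2) = ln(7.0/3.0) = 0.8473
Ea = 8.314 * 0.8473 / 7.7112e-05 = 91353.6457 J/mol
Ea = 91.35 kJ/mol

91.35 kJ/mol


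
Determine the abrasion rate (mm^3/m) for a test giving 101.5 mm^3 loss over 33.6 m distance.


Rate = volume_loss / distance
= 101.5 / 33.6
= 3.021 mm^3/m

3.021 mm^3/m


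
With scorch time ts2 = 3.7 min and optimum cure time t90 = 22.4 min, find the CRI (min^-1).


CRI = 100 / (t90 - ts2)
= 100 / (22.4 - 3.7)
= 100 / 18.7
= 5.35 min^-1

5.35 min^-1


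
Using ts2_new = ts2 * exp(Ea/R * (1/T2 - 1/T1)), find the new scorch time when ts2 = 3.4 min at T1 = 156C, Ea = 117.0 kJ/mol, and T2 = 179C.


Convert temperatures: T1 = 156 + 273.15 = 429.15 K, T2 = 179 + 273.15 = 452.15 K
ts2_new = 3.4 * exp(117000 / 8.314 * (1/452.15 - 1/429.15))
1/T2 - 1/T1 = -1.1853e-04
ts2_new = 0.64 min

0.64 min


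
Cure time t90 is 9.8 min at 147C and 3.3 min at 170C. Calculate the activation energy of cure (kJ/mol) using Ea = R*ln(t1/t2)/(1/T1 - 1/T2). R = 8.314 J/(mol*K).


T1 = 420.15 K, T2 = 443.15 K
1/T1 - 1/T2 = 1.2353e-04
ln(t1/t2) = ln(9.8/3.3) = 1.0885
Ea = 8.314 * 1.0885 / 1.2353e-04 = 73257.1040 J/mol
Ea = 73.26 kJ/mol

73.26 kJ/mol


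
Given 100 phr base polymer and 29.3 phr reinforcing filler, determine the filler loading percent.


Filler % = filler / (rubber + filler) * 100
= 29.3 / (100 + 29.3) * 100
= 29.3 / 129.3 * 100
= 22.66%

22.66%


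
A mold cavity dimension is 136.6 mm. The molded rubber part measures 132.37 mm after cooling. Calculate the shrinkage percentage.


Shrinkage = (mold - part) / mold * 100
= (136.6 - 132.37) / 136.6 * 100
= 4.23 / 136.6 * 100
= 3.1%

3.1%


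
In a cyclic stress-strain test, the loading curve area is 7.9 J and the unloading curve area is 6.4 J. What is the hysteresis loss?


Hysteresis loss = loading - unloading
= 7.9 - 6.4
= 1.5 J

1.5 J


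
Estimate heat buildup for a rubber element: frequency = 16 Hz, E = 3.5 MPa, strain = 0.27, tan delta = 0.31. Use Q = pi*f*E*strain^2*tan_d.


Q = pi * f * E * strain^2 * tan_d
= pi * 16 * 3.5 * 0.27^2 * 0.31
= pi * 16 * 3.5 * 0.0729 * 0.31
= 3.9758

Q = 3.9758


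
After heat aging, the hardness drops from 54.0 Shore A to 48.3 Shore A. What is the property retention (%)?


Retention = aged / original * 100
= 48.3 / 54.0 * 100
= 89.4%

89.4%


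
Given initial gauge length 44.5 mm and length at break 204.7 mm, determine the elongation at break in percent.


Elongation = (Lf - L0) / L0 * 100
= (204.7 - 44.5) / 44.5 * 100
= 160.2 / 44.5 * 100
= 360.0%

360.0%


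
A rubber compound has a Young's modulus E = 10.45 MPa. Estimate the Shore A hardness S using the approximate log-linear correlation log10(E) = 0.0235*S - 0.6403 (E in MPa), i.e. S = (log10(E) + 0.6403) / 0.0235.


log10(E) = 0.0235*S - 0.6403  =>  S = (log10(E) + 0.6403) / 0.0235
log10(10.45) = 1.019116
S = (1.019116 + 0.6403) / 0.0235 = 1.659416 / 0.0235
S = 70.6

Shore A = 70.6


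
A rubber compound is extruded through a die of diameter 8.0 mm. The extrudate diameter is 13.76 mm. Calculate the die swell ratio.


Die swell ratio = D_extrudate / D_die
= 13.76 / 8.0
= 1.72

Die swell = 1.72


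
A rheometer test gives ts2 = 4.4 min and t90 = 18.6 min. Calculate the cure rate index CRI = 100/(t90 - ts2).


CRI = 100 / (t90 - ts2)
= 100 / (18.6 - 4.4)
= 100 / 14.2
= 7.04 min^-1

7.04 min^-1


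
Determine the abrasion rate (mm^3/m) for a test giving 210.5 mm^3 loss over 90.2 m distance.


Rate = volume_loss / distance
= 210.5 / 90.2
= 2.334 mm^3/m

2.334 mm^3/m


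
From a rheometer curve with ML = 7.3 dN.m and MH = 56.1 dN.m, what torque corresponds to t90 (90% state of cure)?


M90 = ML + 0.9 * (MH - ML)
M90 = 7.3 + 0.9 * (56.1 - 7.3)
M90 = 7.3 + 0.9 * 48.8
M90 = 51.22 dN.m

51.22 dN.m


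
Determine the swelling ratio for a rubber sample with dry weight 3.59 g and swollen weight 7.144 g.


Q = W_swollen / W_dry
Q = 7.144 / 3.59
Q = 1.99

Q = 1.99


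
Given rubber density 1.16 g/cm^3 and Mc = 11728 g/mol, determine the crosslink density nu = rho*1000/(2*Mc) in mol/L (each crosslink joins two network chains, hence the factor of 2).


nu = rho * 1000 / (2 * Mc)
nu = 1.16 * 1000 / (2 * 11728)
nu = 1160.0 / 23456
nu = 0.0495 mol/L

0.0495 mol/L


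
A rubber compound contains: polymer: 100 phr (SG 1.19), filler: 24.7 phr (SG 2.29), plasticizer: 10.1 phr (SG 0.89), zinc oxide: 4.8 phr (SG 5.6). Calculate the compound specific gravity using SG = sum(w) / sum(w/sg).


Sum of weights = 139.6
Volume contributions:
  polymer: 100/1.19 = 84.0336
  filler: 24.7/2.29 = 10.7860
  plasticizer: 10.1/0.89 = 11.3483
  zinc oxide: 4.8/5.6 = 0.8571
Sum of volumes = 107.0251
SG = 139.6 / 107.0251 = 1.304

SG = 1.304


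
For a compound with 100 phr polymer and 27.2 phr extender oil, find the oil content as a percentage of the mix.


Oil % = oil / (100 + oil) * 100
= 27.2 / (100 + 27.2) * 100
= 27.2 / 127.2 * 100
= 21.38%

21.38%


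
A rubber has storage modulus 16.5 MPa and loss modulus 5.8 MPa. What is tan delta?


tan delta = E'' / E'
= 5.8 / 16.5
= 0.3515

tan delta = 0.3515


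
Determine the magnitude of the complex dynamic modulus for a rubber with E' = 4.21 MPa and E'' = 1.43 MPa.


|E*| = sqrt(E'^2 + E''^2)
= sqrt(4.21^2 + 1.43^2)
= sqrt(17.7241 + 2.0449)
= 4.446 MPa

4.446 MPa


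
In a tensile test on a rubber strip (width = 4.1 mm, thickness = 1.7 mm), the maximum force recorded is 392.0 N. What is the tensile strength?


Area = width * thickness = 4.1 * 1.7 = 6.97 mm^2
TS = force / area = 392.0 / 6.97 = 56.24 MPa

56.24 MPa


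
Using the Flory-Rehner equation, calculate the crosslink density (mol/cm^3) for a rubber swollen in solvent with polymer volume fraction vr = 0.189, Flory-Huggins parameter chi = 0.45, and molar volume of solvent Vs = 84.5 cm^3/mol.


ln(1 - vr) = ln(1 - 0.189) = -0.2095
Numerator = -((-0.2095) + 0.189 + 0.45 * 0.189^2) = 0.0044
Denominator = 84.5 * (0.189^(1/3) - 0.189/2) = 40.5076
nu = 0.0044 / 40.5076 = 1.0894e-04 mol/cm^3

1.0894e-04 mol/cm^3


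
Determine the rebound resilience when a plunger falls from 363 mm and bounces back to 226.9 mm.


Resilience = h_rebound / h_drop * 100
= 226.9 / 363 * 100
= 62.5%

62.5%


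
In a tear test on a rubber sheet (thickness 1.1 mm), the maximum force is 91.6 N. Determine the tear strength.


Tear strength = force / thickness
= 91.6 / 1.1
= 83.27 N/mm

83.27 N/mm


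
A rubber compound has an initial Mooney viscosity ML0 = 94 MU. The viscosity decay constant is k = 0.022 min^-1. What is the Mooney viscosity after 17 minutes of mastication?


ML = ML0 * exp(-k * t)
ML = 94 * exp(-0.022 * 17)
ML = 94 * 0.6880
ML = 64.67 MU

64.67 MU


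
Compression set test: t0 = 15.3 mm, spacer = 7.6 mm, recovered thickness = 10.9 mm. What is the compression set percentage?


CS = (t0 - recovered) / (t0 - ts) * 100
= (15.3 - 10.9) / (15.3 - 7.6) * 100
= 4.4 / 7.7 * 100
= 57.1%

57.1%


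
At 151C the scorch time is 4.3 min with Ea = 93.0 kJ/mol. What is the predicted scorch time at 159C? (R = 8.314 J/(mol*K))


Convert temperatures: T1 = 151 + 273.15 = 424.15 K, T2 = 159 + 273.15 = 432.15 K
ts2_new = 4.3 * exp(93000 / 8.314 * (1/432.15 - 1/424.15))
1/T2 - 1/T1 = -4.3645e-05
ts2_new = 2.64 min

2.64 min


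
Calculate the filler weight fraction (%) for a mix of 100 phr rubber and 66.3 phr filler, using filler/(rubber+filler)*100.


Filler % = filler / (rubber + filler) * 100
= 66.3 / (100 + 66.3) * 100
= 66.3 / 166.3 * 100
= 39.87%

39.87%


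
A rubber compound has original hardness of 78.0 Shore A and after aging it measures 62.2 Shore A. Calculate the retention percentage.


Retention = aged / original * 100
= 62.2 / 78.0 * 100
= 79.7%

79.7%


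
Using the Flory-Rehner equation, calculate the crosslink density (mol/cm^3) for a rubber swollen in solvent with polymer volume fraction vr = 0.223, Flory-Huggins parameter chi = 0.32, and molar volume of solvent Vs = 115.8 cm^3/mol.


ln(1 - vr) = ln(1 - 0.223) = -0.2523
Numerator = -((-0.2523) + 0.223 + 0.32 * 0.223^2) = 0.0134
Denominator = 115.8 * (0.223^(1/3) - 0.223/2) = 57.3109
nu = 0.0134 / 57.3109 = 2.3384e-04 mol/cm^3

2.3384e-04 mol/cm^3


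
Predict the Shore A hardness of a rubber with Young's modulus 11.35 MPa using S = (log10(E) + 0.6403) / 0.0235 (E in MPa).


log10(E) = 0.0235*S - 0.6403  =>  S = (log10(E) + 0.6403) / 0.0235
log10(11.35) = 1.054996
S = (1.054996 + 0.6403) / 0.0235 = 1.695296 / 0.0235
S = 72.1

Shore A = 72.1


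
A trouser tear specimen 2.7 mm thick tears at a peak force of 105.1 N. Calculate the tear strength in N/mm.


Tear strength = force / thickness
= 105.1 / 2.7
= 38.93 N/mm

38.93 N/mm


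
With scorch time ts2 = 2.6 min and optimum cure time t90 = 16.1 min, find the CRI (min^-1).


CRI = 100 / (t90 - ts2)
= 100 / (16.1 - 2.6)
= 100 / 13.5
= 7.41 min^-1

7.41 min^-1


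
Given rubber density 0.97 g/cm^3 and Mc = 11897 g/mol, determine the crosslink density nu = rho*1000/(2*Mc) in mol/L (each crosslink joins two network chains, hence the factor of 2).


nu = rho * 1000 / (2 * Mc)
nu = 0.97 * 1000 / (2 * 11897)
nu = 970.0 / 23794
nu = 0.0408 mol/L

0.0408 mol/L


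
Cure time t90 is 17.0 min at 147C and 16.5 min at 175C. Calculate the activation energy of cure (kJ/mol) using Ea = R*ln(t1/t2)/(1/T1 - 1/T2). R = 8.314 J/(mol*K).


T1 = 420.15 K, T2 = 448.15 K
1/T1 - 1/T2 = 1.4871e-04
ln(t1/t2) = ln(17.0/16.5) = 0.0299
Ea = 8.314 * 0.0299 / 1.4871e-04 = 1669.0418 J/mol
Ea = 1.67 kJ/mol

1.67 kJ/mol


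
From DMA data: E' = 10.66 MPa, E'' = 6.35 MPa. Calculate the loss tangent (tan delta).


tan delta = E'' / E'
= 6.35 / 10.66
= 0.5957

tan delta = 0.5957


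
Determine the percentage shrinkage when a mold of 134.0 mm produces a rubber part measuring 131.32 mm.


Shrinkage = (mold - part) / mold * 100
= (134.0 - 131.32) / 134.0 * 100
= 2.68 / 134.0 * 100
= 2.0%

2.0%


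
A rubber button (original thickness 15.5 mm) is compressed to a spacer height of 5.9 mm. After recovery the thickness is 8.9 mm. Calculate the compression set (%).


CS = (t0 - recovered) / (t0 - ts) * 100
= (15.5 - 8.9) / (15.5 - 5.9) * 100
= 6.6 / 9.6 * 100
= 68.8%

68.8%


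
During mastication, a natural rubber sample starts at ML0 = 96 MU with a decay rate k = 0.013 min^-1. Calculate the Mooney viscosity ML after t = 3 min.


ML = ML0 * exp(-k * t)
ML = 96 * exp(-0.013 * 3)
ML = 96 * 0.9618
ML = 92.33 MU

92.33 MU


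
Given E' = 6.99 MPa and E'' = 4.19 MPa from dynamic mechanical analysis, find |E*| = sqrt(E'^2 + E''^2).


|E*| = sqrt(E'^2 + E''^2)
= sqrt(6.99^2 + 4.19^2)
= sqrt(48.8601 + 17.5561)
= 8.15 MPa

8.15 MPa


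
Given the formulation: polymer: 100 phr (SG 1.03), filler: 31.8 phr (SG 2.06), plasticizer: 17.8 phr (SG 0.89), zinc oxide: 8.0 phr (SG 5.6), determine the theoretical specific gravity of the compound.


Sum of weights = 157.6
Volume contributions:
  polymer: 100/1.03 = 97.0874
  filler: 31.8/2.06 = 15.4369
  plasticizer: 17.8/0.89 = 20.0000
  zinc oxide: 8.0/5.6 = 1.4286
Sum of volumes = 133.9528
SG = 157.6 / 133.9528 = 1.177

SG = 1.177


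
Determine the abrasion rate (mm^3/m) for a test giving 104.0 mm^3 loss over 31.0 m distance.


Rate = volume_loss / distance
= 104.0 / 31.0
= 3.355 mm^3/m

3.355 mm^3/m


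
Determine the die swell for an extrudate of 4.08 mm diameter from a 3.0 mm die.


Die swell ratio = D_extrudate / D_die
= 4.08 / 3.0
= 1.36

Die swell = 1.36


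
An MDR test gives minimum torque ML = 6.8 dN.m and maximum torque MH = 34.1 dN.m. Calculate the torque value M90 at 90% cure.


M90 = ML + 0.9 * (MH - ML)
M90 = 6.8 + 0.9 * (34.1 - 6.8)
M90 = 6.8 + 0.9 * 27.3
M90 = 31.37 dN.m

31.37 dN.m


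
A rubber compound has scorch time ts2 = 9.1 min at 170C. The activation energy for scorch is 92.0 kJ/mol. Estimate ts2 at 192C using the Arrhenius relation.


Convert temperatures: T1 = 170 + 273.15 = 443.15 K, T2 = 192 + 273.15 = 465.15 K
ts2_new = 9.1 * exp(92000 / 8.314 * (1/465.15 - 1/443.15))
1/T2 - 1/T1 = -1.0673e-04
ts2_new = 2.79 min

2.79 min


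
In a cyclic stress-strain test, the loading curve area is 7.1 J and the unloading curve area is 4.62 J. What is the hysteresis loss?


Hysteresis loss = loading - unloading
= 7.1 - 4.62
= 2.48 J

2.48 J


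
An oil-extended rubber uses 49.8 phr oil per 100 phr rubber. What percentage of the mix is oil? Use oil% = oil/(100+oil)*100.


Oil % = oil / (100 + oil) * 100
= 49.8 / (100 + 49.8) * 100
= 49.8 / 149.8 * 100
= 33.24%

33.24%


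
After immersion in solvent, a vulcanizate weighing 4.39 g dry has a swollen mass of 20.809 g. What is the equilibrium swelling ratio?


Q = W_swollen / W_dry
Q = 20.809 / 4.39
Q = 4.74

Q = 4.74


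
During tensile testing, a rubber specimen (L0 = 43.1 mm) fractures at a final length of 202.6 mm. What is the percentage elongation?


Elongation = (Lf - L0) / L0 * 100
= (202.6 - 43.1) / 43.1 * 100
= 159.5 / 43.1 * 100
= 370.1%

370.1%


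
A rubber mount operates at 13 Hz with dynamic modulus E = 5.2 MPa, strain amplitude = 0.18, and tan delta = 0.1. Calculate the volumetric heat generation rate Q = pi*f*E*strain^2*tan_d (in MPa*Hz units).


Q = pi * f * E * strain^2 * tan_d
= pi * 13 * 5.2 * 0.18^2 * 0.1
= pi * 13 * 5.2 * 0.0324 * 0.1
= 0.6881

Q = 0.6881


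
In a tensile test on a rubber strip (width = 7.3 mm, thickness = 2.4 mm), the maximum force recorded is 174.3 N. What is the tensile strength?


Area = width * thickness = 7.3 * 2.4 = 17.52 mm^2
TS = force / area = 174.3 / 17.52 = 9.95 MPa

9.95 MPa


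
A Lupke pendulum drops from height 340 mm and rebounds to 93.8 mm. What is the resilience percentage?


Resilience = h_rebound / h_drop * 100
= 93.8 / 340 * 100
= 27.6%

27.6%


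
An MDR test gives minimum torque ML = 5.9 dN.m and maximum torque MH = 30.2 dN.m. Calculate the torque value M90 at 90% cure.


M90 = ML + 0.9 * (MH - ML)
M90 = 5.9 + 0.9 * (30.2 - 5.9)
M90 = 5.9 + 0.9 * 24.3
M90 = 27.77 dN.m

27.77 dN.m


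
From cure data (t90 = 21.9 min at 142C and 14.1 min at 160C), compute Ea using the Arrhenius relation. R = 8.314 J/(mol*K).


T1 = 415.15 K, T2 = 433.15 K
1/T1 - 1/T2 = 1.0010e-04
ln(t1/t2) = ln(21.9/14.1) = 0.4403
Ea = 8.314 * 0.4403 / 1.0010e-04 = 36571.3708 J/mol
Ea = 36.57 kJ/mol

36.57 kJ/mol


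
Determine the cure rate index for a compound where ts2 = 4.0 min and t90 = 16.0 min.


CRI = 100 / (t90 - ts2)
= 100 / (16.0 - 4.0)
= 100 / 12.0
= 8.33 min^-1

8.33 min^-1


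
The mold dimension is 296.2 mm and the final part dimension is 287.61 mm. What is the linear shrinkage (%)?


Shrinkage = (mold - part) / mold * 100
= (296.2 - 287.61) / 296.2 * 100
= 8.59 / 296.2 * 100
= 2.9%

2.9%


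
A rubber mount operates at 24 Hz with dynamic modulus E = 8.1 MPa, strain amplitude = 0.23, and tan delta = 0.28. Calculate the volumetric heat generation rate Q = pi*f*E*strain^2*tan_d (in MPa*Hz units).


Q = pi * f * E * strain^2 * tan_d
= pi * 24 * 8.1 * 0.23^2 * 0.28
= pi * 24 * 8.1 * 0.0529 * 0.28
= 9.0461

Q = 9.0461


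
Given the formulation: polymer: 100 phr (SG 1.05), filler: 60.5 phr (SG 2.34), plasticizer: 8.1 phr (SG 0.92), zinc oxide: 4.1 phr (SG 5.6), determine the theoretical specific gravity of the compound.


Sum of weights = 172.7
Volume contributions:
  polymer: 100/1.05 = 95.2381
  filler: 60.5/2.34 = 25.8547
  plasticizer: 8.1/0.92 = 8.8043
  zinc oxide: 4.1/5.6 = 0.7321
Sum of volumes = 130.6293
SG = 172.7 / 130.6293 = 1.322

SG = 1.322


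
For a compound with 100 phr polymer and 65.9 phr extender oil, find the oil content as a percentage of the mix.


Oil % = oil / (100 + oil) * 100
= 65.9 / (100 + 65.9) * 100
= 65.9 / 165.9 * 100
= 39.72%

39.72%


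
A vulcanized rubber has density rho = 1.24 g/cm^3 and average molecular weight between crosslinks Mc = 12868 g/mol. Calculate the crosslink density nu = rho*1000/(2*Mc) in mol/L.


nu = rho * 1000 / (2 * Mc)
nu = 1.24 * 1000 / (2 * 12868)
nu = 1240.0 / 25736
nu = 0.0482 mol/L

0.0482 mol/L


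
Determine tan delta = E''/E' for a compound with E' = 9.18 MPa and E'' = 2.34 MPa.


tan delta = E'' / E'
= 2.34 / 9.18
= 0.2549

tan delta = 0.2549


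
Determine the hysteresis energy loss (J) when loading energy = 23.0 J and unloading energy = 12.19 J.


Hysteresis loss = loading - unloading
= 23.0 - 12.19
= 10.81 J

10.81 J


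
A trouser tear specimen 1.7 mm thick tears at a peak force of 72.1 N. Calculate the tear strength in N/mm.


Tear strength = force / thickness
= 72.1 / 1.7
= 42.41 N/mm

42.41 N/mm


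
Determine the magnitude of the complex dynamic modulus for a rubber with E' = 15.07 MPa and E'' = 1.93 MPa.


|E*| = sqrt(E'^2 + E''^2)
= sqrt(15.07^2 + 1.93^2)
= sqrt(227.1049 + 3.7249)
= 15.193 MPa

15.193 MPa


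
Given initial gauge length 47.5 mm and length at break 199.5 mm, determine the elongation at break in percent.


Elongation = (Lf - L0) / L0 * 100
= (199.5 - 47.5) / 47.5 * 100
= 152.0 / 47.5 * 100
= 320.0%

320.0%


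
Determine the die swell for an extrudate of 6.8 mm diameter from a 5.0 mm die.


Die swell ratio = D_extrudate / D_die
= 6.8 / 5.0
= 1.36

Die swell = 1.36


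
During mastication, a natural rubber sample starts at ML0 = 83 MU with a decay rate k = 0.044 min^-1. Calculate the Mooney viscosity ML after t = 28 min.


ML = ML0 * exp(-k * t)
ML = 83 * exp(-0.044 * 28)
ML = 83 * 0.2917
ML = 24.21 MU

24.21 MU


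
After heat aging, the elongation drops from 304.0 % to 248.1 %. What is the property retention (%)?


Retention = aged / original * 100
= 248.1 / 304.0 * 100
= 81.6%

81.6%


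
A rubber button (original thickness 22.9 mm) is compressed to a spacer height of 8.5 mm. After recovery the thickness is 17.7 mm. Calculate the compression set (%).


CS = (t0 - recovered) / (t0 - ts) * 100
= (22.9 - 17.7) / (22.9 - 8.5) * 100
= 5.2 / 14.4 * 100
= 36.1%

36.1%


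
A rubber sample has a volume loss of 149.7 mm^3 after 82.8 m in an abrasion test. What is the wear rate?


Rate = volume_loss / distance
= 149.7 / 82.8
= 1.808 mm^3/m

1.808 mm^3/m


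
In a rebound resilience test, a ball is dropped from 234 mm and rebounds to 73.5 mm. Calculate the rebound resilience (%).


Resilience = h_rebound / h_drop * 100
= 73.5 / 234 * 100
= 31.4%

31.4%


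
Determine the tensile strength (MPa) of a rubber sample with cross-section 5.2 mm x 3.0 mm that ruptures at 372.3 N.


Area = width * thickness = 5.2 * 3.0 = 15.6 mm^2
TS = force / area = 372.3 / 15.6 = 23.87 MPa

23.87 MPa


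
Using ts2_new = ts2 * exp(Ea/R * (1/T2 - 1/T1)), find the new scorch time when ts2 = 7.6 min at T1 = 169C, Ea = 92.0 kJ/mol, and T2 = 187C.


Convert temperatures: T1 = 169 + 273.15 = 442.15 K, T2 = 187 + 273.15 = 460.15 K
ts2_new = 7.6 * exp(92000 / 8.314 * (1/460.15 - 1/442.15))
1/T2 - 1/T1 = -8.8472e-05
ts2_new = 2.86 min

2.86 min


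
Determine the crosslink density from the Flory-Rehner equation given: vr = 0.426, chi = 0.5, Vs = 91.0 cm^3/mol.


ln(1 - vr) = ln(1 - 0.426) = -0.5551
Numerator = -((-0.5551) + 0.426 + 0.5 * 0.426^2) = 0.0384
Denominator = 91.0 * (0.426^(1/3) - 0.426/2) = 49.0887
nu = 0.0384 / 49.0887 = 7.8201e-04 mol/cm^3

7.8201e-04 mol/cm^3


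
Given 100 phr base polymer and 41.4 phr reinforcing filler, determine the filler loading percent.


Filler % = filler / (rubber + filler) * 100
= 41.4 / (100 + 41.4) * 100
= 41.4 / 141.4 * 100
= 29.28%

29.28%


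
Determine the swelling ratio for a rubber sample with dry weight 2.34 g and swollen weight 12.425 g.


Q = W_swollen / W_dry
Q = 12.425 / 2.34
Q = 5.31

Q = 5.31


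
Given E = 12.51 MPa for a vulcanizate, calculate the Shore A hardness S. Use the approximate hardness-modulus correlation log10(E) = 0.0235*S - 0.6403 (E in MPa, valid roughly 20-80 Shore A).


log10(E) = 0.0235*S - 0.6403  =>  S = (log10(E) + 0.6403) / 0.0235
log10(12.51) = 1.097257
S = (1.097257 + 0.6403) / 0.0235 = 1.737557 / 0.0235
S = 73.9

Shore A = 73.9


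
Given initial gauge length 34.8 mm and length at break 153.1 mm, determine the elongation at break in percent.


Elongation = (Lf - L0) / L0 * 100
= (153.1 - 34.8) / 34.8 * 100
= 118.3 / 34.8 * 100
= 339.9%

339.9%


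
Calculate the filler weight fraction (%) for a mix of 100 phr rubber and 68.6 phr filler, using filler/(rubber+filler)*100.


Filler % = filler / (rubber + filler) * 100
= 68.6 / (100 + 68.6) * 100
= 68.6 / 168.6 * 100
= 40.69%

40.69%


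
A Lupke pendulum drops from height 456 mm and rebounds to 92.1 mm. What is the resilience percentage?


Resilience = h_rebound / h_drop * 100
= 92.1 / 456 * 100
= 20.2%

20.2%


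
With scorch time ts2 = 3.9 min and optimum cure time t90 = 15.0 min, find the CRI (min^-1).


CRI = 100 / (t90 - ts2)
= 100 / (15.0 - 3.9)
= 100 / 11.1
= 9.01 min^-1

9.01 min^-1


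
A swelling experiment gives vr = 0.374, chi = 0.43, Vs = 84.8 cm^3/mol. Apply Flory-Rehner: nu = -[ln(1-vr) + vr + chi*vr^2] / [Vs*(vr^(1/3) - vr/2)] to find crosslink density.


ln(1 - vr) = ln(1 - 0.374) = -0.4684
Numerator = -((-0.4684) + 0.374 + 0.43 * 0.374^2) = 0.0343
Denominator = 84.8 * (0.374^(1/3) - 0.374/2) = 45.2394
nu = 0.0343 / 45.2394 = 7.5727e-04 mol/cm^3

7.5727e-04 mol/cm^3


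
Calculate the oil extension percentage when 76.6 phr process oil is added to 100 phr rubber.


Oil % = oil / (100 + oil) * 100
= 76.6 / (100 + 76.6) * 100
= 76.6 / 176.6 * 100
= 43.37%

43.37%


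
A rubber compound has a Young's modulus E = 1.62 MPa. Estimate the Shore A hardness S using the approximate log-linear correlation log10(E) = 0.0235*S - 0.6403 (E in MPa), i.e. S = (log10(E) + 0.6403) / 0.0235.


log10(E) = 0.0235*S - 0.6403  =>  S = (log10(E) + 0.6403) / 0.0235
log10(1.62) = 0.209515
S = (0.209515 + 0.6403) / 0.0235 = 0.849815 / 0.0235
S = 36.2

Shore A = 36.2


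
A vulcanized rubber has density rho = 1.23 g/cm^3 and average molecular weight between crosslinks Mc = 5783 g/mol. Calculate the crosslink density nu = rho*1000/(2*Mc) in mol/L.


nu = rho * 1000 / (2 * Mc)
nu = 1.23 * 1000 / (2 * 5783)
nu = 1230.0 / 11566
nu = 0.1063 mol/L

0.1063 mol/L


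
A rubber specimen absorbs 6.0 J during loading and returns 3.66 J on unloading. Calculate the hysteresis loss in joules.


Hysteresis loss = loading - unloading
= 6.0 - 3.66
= 2.34 J

2.34 J


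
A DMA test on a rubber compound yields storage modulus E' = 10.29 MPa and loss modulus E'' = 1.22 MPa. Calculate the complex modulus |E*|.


|E*| = sqrt(E'^2 + E''^2)
= sqrt(10.29^2 + 1.22^2)
= sqrt(105.8841 + 1.4884)
= 10.362 MPa

10.362 MPa


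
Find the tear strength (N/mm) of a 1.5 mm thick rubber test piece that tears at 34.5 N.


Tear strength = force / thickness
= 34.5 / 1.5
= 23.0 N/mm

23.0 N/mm


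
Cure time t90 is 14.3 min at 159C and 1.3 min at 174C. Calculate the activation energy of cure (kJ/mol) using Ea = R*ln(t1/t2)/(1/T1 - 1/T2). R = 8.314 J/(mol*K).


T1 = 432.15 K, T2 = 447.15 K
1/T1 - 1/T2 = 7.7625e-05
ln(t1/t2) = ln(14.3/1.3) = 2.3979
Ea = 8.314 * 2.3979 / 7.7625e-05 = 256824.6619 J/mol
Ea = 256.82 kJ/mol

256.82 kJ/mol


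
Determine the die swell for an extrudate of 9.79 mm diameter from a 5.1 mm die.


Die swell ratio = D_extrudate / D_die
= 9.79 / 5.1
= 1.92

Die swell = 1.92


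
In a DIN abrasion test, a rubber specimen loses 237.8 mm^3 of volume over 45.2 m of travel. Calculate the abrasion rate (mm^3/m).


Rate = volume_loss / distance
= 237.8 / 45.2
= 5.261 mm^3/m

5.261 mm^3/m


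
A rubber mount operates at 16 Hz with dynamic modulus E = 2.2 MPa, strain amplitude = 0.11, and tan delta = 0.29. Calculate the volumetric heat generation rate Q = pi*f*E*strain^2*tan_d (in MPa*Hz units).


Q = pi * f * E * strain^2 * tan_d
= pi * 16 * 2.2 * 0.11^2 * 0.29
= pi * 16 * 2.2 * 0.0121 * 0.29
= 0.3880

Q = 0.3880


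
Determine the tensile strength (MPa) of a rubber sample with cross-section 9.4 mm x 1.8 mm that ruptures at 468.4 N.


Area = width * thickness = 9.4 * 1.8 = 16.92 mm^2
TS = force / area = 468.4 / 16.92 = 27.68 MPa

27.68 MPa


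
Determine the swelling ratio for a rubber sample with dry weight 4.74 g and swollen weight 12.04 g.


Q = W_swollen / W_dry
Q = 12.04 / 4.74
Q = 2.54

Q = 2.54


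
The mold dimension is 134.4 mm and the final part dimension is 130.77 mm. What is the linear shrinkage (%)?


Shrinkage = (mold - part) / mold * 100
= (134.4 - 130.77) / 134.4 * 100
= 3.63 / 134.4 * 100
= 2.7%

2.7%


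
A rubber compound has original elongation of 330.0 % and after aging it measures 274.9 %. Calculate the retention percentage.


Retention = aged / original * 100
= 274.9 / 330.0 * 100
= 83.3%

83.3%


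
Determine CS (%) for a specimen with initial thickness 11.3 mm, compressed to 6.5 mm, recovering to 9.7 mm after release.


CS = (t0 - recovered) / (t0 - ts) * 100
= (11.3 - 9.7) / (11.3 - 6.5) * 100
= 1.6 / 4.8 * 100
= 33.3%

33.3%


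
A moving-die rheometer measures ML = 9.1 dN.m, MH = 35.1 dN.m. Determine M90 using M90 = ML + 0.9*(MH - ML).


M90 = ML + 0.9 * (MH - ML)
M90 = 9.1 + 0.9 * (35.1 - 9.1)
M90 = 9.1 + 0.9 * 26.0
M90 = 32.5 dN.m

32.5 dN.m


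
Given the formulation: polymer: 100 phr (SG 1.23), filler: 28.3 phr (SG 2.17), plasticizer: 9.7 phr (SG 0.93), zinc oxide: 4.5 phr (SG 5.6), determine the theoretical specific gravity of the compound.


Sum of weights = 142.5
Volume contributions:
  polymer: 100/1.23 = 81.3008
  filler: 28.3/2.17 = 13.0415
  plasticizer: 9.7/0.93 = 10.4301
  zinc oxide: 4.5/5.6 = 0.8036
Sum of volumes = 105.5760
SG = 142.5 / 105.5760 = 1.35

SG = 1.35


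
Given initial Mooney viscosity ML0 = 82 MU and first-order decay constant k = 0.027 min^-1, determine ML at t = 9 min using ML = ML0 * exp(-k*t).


ML = ML0 * exp(-k * t)
ML = 82 * exp(-0.027 * 9)
ML = 82 * 0.7843
ML = 64.31 MU

64.31 MU
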